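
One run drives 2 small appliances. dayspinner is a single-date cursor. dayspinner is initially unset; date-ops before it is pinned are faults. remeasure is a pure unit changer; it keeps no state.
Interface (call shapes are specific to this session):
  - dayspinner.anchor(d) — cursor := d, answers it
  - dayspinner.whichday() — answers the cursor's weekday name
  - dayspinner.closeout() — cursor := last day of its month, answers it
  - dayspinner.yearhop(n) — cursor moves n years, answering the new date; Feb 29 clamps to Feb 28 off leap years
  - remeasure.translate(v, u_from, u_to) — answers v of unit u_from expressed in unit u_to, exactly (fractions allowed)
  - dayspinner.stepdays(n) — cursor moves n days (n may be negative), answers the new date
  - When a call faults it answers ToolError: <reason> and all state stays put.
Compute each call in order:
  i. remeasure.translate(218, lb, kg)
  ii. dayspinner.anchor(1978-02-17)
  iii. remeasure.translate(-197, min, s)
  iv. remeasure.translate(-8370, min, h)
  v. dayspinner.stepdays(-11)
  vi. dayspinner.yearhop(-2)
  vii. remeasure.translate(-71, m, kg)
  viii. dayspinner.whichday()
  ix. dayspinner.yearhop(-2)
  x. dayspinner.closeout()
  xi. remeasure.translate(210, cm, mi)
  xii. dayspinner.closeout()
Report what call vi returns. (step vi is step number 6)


Act: translate[v=218; u_from=lb; u_to=kg]
Obs: 4944156833/50000000
Act: anchor[d=1978-02-17]
Obs: 1978-02-17
Act: translate[v=-197; u_from=min; u_to=s]
Obs: -11820
Act: translate[v=-8370; u_from=min; u_to=h]
Obs: -279/2
Act: stepdays[n=-11]
Obs: 1978-02-06
Act: yearhop[n=-2]
Obs: 1976-02-06
Act: translate[v=-71; u_from=m; u_to=kg]
Obs: ToolError: incompatible units
Act: whichday[]
Obs: Friday
Act: yearhop[n=-2]
Obs: 1974-02-06
Act: closeout[]
Obs: 1974-02-28
Act: translate[v=210; u_from=cm; u_to=mi]
Obs: 175/134112
Act: closeout[]
Obs: 1974-02-28

Answer: 1976-02-06


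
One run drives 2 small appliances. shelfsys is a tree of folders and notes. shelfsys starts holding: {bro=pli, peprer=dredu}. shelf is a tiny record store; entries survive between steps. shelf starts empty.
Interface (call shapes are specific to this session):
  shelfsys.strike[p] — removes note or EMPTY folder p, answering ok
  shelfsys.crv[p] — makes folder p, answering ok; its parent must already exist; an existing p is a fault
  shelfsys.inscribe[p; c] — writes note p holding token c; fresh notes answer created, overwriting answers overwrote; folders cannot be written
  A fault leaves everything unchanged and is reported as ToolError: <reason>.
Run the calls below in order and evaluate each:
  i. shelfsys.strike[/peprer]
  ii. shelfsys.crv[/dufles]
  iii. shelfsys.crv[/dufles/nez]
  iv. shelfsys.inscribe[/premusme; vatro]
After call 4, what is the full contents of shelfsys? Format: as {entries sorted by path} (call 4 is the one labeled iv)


Answer: {bro=pli, dufles/, dufles/nez/, premusme=vatro}

Derivation:
→ strike(p: /peprer)
← ok
→ crv(p: /dufles)
← ok
→ crv(p: /dufles/nez)
← ok
→ inscribe(p: /premusme, c: vatro)
← created


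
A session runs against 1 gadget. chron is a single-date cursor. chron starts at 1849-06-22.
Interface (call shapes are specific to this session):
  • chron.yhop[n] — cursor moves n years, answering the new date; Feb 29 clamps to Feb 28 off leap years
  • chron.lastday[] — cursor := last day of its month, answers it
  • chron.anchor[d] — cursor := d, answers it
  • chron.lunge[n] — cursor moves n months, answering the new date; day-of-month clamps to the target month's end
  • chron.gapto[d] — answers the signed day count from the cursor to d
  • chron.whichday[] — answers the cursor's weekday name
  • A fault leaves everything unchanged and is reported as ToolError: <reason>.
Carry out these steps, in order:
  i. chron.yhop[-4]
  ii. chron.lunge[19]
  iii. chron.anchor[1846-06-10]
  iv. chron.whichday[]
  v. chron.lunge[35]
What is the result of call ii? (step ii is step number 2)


% 1. chron.yhop(n: -4) ~> 1845-06-22
% 2. chron.lunge(n: 19) ~> 1847-01-22
% 3. chron.anchor(d: 1846-06-10) ~> 1846-06-10
% 4. chron.whichday() ~> Wednesday
% 5. chron.lunge(n: 35) ~> 1849-05-10

Answer: 1847-01-22


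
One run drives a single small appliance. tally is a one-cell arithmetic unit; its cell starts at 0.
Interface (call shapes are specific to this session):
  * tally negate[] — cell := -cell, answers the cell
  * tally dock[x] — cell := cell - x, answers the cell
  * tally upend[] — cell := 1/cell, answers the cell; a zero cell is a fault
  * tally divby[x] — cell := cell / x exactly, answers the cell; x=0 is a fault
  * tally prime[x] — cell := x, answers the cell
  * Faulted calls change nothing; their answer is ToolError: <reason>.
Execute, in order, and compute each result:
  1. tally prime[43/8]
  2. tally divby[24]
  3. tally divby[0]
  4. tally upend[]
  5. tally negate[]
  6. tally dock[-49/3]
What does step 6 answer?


> tally prime x=43/8
[out] 43/8
> tally divby x=24
[out] 43/192
> tally divby x=0
[out] ToolError: division by zero
> tally upend
[out] 192/43
> tally negate
[out] -192/43
> tally dock x=-49/3
[out] 1531/129

Answer: 1531/129


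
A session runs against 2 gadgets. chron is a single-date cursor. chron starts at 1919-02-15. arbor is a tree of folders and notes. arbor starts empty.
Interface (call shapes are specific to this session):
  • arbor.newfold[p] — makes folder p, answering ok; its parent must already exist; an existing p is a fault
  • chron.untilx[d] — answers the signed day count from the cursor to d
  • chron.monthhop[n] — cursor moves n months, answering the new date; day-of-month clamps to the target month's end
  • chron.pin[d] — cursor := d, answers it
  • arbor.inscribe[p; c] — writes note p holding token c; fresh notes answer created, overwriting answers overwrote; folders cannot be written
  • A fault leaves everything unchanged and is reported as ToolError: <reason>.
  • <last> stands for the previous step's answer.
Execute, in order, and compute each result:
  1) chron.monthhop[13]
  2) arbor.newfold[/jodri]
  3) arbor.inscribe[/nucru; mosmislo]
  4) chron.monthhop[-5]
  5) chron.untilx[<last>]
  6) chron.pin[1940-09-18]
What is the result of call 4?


Answer: 1919-10-15

Derivation:
Step: chron.monthhop[13]
Result: 1920-03-15
Step: arbor.newfold[/jodri]
Result: ok
Step: arbor.inscribe[/nucru; mosmislo]
Result: created
Step: chron.monthhop[-5]
Result: 1919-10-15
Step: chron.untilx[<last>]
Result: 0
Step: chron.pin[1940-09-18]
Result: 1940-09-18


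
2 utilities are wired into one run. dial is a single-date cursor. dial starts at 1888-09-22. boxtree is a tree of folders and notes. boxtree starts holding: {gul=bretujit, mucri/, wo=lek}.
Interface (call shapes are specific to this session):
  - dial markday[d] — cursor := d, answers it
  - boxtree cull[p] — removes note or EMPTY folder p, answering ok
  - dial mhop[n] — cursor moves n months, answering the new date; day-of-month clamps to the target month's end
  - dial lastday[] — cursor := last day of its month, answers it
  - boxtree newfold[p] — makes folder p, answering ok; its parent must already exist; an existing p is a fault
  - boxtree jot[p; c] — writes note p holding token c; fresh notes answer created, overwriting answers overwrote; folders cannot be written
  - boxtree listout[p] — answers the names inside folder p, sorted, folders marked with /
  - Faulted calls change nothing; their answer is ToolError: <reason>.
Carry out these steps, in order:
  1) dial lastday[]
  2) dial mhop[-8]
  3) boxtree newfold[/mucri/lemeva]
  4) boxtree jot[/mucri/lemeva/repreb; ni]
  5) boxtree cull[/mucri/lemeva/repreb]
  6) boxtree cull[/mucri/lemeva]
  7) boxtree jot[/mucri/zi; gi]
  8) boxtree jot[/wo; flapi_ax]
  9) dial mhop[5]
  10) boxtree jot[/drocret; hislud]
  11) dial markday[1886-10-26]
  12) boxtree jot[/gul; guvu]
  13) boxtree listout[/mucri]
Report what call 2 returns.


Answer: 1888-01-30

Derivation:
# 1. dial lastday() : 1888-09-30
# 2. dial mhop(-8) : 1888-01-30
# 3. boxtree newfold(/mucri/lemeva) : ok
# 4. boxtree jot(/mucri/lemeva/repreb, ni) : created
# 5. boxtree cull(/mucri/lemeva/repreb) : ok
# 6. boxtree cull(/mucri/lemeva) : ok
# 7. boxtree jot(/mucri/zi, gi) : created
# 8. boxtree jot(/wo, flapi_ax) : overwrote
# 9. dial mhop(5) : 1888-06-30
# 10. boxtree jot(/drocret, hislud) : created
# 11. dial markday(1886-10-26) : 1886-10-26
# 12. boxtree jot(/gul, guvu) : overwrote
# 13. boxtree listout(/mucri) : [zi]


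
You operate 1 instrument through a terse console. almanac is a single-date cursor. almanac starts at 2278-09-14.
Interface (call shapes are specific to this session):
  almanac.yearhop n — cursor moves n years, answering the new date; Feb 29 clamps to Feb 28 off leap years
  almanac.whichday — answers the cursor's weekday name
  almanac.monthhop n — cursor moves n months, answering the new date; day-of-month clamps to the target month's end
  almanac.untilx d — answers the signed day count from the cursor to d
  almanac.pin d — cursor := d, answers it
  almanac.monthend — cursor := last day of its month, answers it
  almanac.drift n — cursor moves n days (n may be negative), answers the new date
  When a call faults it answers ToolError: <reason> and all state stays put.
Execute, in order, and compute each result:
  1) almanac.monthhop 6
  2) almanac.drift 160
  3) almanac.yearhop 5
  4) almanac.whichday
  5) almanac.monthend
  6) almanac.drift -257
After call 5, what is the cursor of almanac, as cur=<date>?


Answer: cur=2284-08-31

Derivation:
;; almanac.monthhop(6) : 2279-03-14
;; almanac.drift(160) : 2279-08-21
;; almanac.yearhop(5) : 2284-08-21
;; almanac.whichday() : Thursday
;; almanac.monthend() : 2284-08-31
;; almanac.drift(-257) : 2283-12-18


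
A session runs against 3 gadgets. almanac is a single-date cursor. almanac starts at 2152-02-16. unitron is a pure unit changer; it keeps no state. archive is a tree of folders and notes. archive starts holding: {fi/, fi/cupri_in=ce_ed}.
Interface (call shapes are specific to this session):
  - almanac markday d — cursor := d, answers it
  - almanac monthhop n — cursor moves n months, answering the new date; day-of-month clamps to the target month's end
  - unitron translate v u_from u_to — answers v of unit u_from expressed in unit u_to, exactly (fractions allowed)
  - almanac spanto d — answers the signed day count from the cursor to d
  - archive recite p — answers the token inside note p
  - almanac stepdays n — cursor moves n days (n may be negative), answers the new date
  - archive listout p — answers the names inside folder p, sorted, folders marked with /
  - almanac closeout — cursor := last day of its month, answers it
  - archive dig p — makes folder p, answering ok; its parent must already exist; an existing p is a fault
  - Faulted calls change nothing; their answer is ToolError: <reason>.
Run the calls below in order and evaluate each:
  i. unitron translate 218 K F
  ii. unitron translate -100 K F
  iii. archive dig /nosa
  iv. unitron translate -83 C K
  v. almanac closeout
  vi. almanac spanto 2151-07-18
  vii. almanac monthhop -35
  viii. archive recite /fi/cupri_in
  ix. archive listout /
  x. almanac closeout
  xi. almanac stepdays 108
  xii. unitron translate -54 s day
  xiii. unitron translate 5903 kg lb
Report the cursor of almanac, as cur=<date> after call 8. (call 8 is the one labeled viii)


Answer: cur=2149-03-29

Derivation:
>> unitron translate(v=218, u_from=K, u_to=F)
<< -6727/100
>> unitron translate(v=-100, u_from=K, u_to=F)
<< -63967/100
>> archive dig(p=/nosa)
<< ok
>> unitron translate(v=-83, u_from=C, u_to=K)
<< 3803/20
>> almanac closeout()
<< 2152-02-29
>> almanac spanto(d=2151-07-18)
<< -226
>> almanac monthhop(n=-35)
<< 2149-03-29
>> archive recite(p=/fi/cupri_in)
<< ce_ed
>> archive listout(p=/)
<< [fi/, nosa/]
>> almanac closeout()
<< 2149-03-31
>> almanac stepdays(n=108)
<< 2149-07-17
>> unitron translate(v=-54, u_from=s, u_to=day)
<< -1/1600
>> unitron translate(v=5903, u_from=kg, u_to=lb)
<< 590300000000/45359237


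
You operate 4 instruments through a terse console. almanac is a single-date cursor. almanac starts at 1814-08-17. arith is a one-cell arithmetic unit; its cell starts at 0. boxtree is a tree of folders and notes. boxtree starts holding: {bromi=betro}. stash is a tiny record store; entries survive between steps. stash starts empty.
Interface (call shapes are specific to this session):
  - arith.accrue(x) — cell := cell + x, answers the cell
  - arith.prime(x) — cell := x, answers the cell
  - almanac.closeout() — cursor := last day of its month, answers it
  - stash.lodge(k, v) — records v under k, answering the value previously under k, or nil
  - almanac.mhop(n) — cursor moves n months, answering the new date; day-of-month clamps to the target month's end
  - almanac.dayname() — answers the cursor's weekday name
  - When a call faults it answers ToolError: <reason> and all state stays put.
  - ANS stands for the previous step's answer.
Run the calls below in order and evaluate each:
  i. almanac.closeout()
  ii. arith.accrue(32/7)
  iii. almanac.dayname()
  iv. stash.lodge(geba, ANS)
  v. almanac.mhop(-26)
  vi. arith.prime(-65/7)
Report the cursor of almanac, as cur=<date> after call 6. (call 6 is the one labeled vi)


Answer: cur=1812-06-30

Derivation:
;; 1. almanac.closeout() == 1814-08-31
;; 2. arith.accrue(32/7) == 32/7
;; 3. almanac.dayname() == Wednesday
;; 4. stash.lodge(geba, ANS) == nil
;; 5. almanac.mhop(-26) == 1812-06-30
;; 6. arith.prime(-65/7) == -65/7


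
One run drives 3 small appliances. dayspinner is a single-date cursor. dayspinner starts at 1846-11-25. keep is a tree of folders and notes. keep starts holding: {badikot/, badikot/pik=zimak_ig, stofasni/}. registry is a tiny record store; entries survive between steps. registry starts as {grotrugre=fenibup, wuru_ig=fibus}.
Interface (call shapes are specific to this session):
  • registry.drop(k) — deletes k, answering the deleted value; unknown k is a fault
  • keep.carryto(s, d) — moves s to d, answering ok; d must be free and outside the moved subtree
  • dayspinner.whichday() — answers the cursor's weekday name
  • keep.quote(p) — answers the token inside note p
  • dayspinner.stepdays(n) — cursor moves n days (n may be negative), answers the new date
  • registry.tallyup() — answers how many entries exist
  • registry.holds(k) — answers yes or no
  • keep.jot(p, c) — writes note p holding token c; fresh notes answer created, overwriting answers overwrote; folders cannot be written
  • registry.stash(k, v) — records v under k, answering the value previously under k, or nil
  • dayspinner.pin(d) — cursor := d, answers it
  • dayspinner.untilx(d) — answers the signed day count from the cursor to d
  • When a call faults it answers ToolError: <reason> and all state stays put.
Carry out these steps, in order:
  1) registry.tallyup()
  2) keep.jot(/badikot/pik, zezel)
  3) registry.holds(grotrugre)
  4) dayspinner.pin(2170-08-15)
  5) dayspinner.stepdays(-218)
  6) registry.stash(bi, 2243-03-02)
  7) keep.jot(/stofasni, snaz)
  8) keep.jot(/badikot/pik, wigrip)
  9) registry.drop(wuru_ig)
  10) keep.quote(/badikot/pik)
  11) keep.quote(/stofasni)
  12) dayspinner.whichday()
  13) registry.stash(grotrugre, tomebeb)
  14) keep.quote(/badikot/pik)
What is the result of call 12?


Calling registry.tallyup, — result: 2.
I run keep.jot on p='/badikot/pik', c='zezel': overwrote.
Next I call registry.holds on k='grotrugre', — result: yes.
I try dayspinner.pin on d='2170-08-15', and see 2170-08-15.
Next I call dayspinner.stepdays on n='-218', → 2170-01-09.
I try registry.stash on k='bi', v='2243-03-02', and see nil.
I try keep.jot on p='/stofasni', c='snaz', — result: ToolError: is a directory.
I use keep.jot on p='/badikot/pik', c='wigrip': overwrote.
I use registry.drop on k='wuru_ig', yielding fibus.
Then keep.quote on p='/badikot/pik', and see wigrip.
Calling keep.quote on p='/stofasni', and get ToolError: is a directory.
I run dayspinner.whichday, and get Tuesday.
Invoking registry.stash on k='grotrugre', v='tomebeb', → fenibup.
Next I call keep.quote on p='/badikot/pik', and observe wigrip.

Answer: Tuesday


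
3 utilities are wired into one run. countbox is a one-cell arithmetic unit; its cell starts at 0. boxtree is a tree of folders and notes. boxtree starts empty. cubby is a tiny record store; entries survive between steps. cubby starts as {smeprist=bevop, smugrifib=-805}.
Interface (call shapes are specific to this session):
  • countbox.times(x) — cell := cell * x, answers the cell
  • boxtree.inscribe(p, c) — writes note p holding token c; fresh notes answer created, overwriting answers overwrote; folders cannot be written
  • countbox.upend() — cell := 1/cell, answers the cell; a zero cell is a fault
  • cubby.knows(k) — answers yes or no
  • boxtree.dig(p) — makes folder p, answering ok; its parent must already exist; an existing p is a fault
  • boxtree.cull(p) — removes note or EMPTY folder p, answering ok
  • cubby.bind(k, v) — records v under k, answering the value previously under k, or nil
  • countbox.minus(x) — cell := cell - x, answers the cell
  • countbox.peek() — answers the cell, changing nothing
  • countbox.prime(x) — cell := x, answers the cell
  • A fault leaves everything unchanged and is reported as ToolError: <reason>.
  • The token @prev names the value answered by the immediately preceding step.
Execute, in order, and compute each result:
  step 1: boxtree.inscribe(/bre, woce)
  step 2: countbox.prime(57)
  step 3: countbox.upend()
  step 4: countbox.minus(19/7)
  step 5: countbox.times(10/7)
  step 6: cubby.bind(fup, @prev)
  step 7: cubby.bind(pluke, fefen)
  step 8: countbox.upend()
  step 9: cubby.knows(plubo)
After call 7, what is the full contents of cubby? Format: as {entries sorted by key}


Answer: {fup=-10760/2793, pluke=fefen, smeprist=bevop, smugrifib=-805}

Derivation:
Step: boxtree.inscribe[/bre; woce]
Result: created
Step: countbox.prime[57]
Result: 57
Step: countbox.upend[]
Result: 1/57
Step: countbox.minus[19/7]
Result: -1076/399
Step: countbox.times[10/7]
Result: -10760/2793
Step: cubby.bind[fup; @prev]
Result: nil
Step: cubby.bind[pluke; fefen]
Result: nil
Step: countbox.upend[]
Result: -2793/10760
Step: cubby.knows[plubo]
Result: no


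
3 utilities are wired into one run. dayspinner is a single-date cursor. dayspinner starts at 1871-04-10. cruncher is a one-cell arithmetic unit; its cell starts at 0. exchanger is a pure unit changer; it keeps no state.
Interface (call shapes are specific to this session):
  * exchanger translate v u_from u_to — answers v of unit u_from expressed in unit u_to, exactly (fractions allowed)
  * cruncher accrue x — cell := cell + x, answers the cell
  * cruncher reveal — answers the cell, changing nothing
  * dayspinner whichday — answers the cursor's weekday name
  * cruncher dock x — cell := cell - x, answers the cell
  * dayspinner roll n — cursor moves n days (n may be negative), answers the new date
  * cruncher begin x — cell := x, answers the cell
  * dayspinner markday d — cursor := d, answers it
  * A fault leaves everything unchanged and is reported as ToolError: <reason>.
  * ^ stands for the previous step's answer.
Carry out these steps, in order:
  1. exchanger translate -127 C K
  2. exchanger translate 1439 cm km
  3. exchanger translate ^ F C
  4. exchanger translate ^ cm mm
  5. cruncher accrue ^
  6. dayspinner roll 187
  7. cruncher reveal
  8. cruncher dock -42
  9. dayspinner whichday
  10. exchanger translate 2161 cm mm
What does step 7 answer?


Answer: -1066187/6000

Derivation:
CALL exchanger translate[v='-127'; u_from='C'; u_to='K']
RET  2923/20
CALL exchanger translate[v='1439'; u_from='cm'; u_to='km']
RET  1439/100000
CALL exchanger translate[v='^'; u_from='F'; u_to='C']
RET  -1066187/60000
CALL exchanger translate[v='^'; u_from='cm'; u_to='mm']
RET  -1066187/6000
CALL cruncher accrue[x='^']
RET  -1066187/6000
CALL dayspinner roll[n='187']
RET  1871-10-14
CALL cruncher reveal[]
RET  -1066187/6000
CALL cruncher dock[x='-42']
RET  -814187/6000
CALL dayspinner whichday[]
RET  Saturday
CALL exchanger translate[v='2161'; u_from='cm'; u_to='mm']
RET  21610


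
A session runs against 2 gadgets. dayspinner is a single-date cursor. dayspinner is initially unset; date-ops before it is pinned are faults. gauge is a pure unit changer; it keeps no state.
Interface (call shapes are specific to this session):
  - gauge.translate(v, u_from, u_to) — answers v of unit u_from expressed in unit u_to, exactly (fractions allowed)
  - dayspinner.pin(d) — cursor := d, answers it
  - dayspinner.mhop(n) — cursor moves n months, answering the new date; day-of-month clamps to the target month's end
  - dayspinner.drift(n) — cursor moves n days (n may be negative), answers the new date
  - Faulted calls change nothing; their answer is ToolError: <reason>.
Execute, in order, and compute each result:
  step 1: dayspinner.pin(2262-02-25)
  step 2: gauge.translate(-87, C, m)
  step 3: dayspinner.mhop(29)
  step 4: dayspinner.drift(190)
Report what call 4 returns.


Answer: 2265-01-31

Derivation:
Calling dayspinner.pin(2262-02-25), giving 2262-02-25.
Now I run gauge.translate(-87, C, m), → ToolError: incompatible units.
I invoke dayspinner.mhop(29), — result: 2264-07-25.
Using dayspinner.drift(190), and get 2265-01-31.


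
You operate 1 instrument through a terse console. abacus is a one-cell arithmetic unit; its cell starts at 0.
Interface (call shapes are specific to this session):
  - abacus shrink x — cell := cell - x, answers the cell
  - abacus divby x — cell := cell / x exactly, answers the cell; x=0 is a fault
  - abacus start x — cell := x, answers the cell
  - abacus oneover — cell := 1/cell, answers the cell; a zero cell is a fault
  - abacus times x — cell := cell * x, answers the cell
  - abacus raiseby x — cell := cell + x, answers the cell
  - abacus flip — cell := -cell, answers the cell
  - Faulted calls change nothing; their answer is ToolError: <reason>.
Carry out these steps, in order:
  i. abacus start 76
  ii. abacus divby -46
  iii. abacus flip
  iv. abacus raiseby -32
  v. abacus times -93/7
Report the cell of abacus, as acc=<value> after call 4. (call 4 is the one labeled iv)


Answer: acc=-698/23

Derivation:
# 1. abacus start(x=76) -> 76
# 2. abacus divby(x=-46) -> -38/23
# 3. abacus flip() -> 38/23
# 4. abacus raiseby(x=-32) -> -698/23
# 5. abacus times(x=-93/7) -> 64914/161


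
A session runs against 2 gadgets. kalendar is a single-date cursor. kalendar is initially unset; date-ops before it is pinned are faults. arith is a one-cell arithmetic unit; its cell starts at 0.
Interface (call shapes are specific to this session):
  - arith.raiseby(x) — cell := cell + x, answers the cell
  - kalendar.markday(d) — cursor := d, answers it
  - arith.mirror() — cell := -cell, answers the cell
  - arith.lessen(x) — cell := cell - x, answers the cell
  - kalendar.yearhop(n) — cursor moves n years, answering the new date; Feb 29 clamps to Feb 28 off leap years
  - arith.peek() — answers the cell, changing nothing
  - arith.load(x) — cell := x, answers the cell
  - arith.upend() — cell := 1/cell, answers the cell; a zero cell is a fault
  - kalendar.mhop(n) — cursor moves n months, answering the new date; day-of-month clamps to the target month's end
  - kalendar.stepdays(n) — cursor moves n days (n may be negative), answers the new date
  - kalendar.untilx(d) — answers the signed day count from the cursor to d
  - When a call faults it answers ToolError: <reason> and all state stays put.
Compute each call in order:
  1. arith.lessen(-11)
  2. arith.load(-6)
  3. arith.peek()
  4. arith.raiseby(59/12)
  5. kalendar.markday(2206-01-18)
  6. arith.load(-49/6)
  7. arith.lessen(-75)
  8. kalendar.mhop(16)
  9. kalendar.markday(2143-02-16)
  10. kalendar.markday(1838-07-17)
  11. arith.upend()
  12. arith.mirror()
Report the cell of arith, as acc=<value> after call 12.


$ arith.lessen -11
  11
$ arith.load -6
  -6
$ arith.peek
  -6
$ arith.raiseby 59/12
  -13/12
$ kalendar.markday 2206-01-18
  2206-01-18
$ arith.load -49/6
  -49/6
$ arith.lessen -75
  401/6
$ kalendar.mhop 16
  2207-05-18
$ kalendar.markday 2143-02-16
  2143-02-16
$ kalendar.markday 1838-07-17
  1838-07-17
$ arith.upend
  6/401
$ arith.mirror
  -6/401

Answer: acc=-6/401


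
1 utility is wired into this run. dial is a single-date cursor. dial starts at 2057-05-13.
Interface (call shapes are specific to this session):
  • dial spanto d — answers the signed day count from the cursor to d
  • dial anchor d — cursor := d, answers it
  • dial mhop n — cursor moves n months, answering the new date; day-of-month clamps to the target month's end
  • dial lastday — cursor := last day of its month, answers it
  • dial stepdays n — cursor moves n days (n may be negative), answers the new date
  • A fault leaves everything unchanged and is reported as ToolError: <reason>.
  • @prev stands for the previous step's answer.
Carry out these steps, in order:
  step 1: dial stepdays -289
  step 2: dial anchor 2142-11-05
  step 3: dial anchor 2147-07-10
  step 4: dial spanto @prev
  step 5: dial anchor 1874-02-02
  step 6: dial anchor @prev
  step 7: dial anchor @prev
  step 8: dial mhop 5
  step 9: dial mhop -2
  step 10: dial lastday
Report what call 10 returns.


Answer: 1874-05-31

Derivation:
Using dial stepdays with n='-289', and observe 2056-07-28.
Invoking dial anchor with d='2142-11-05', yielding 2142-11-05.
I try dial anchor with d='2147-07-10', and observe 2147-07-10.
Using dial spanto with d='@prev', and get 0.
Invoking dial anchor with d='1874-02-02', → 1874-02-02.
Next I call dial anchor with d='@prev', and get 1874-02-02.
Then dial anchor with d='@prev', → 1874-02-02.
I use dial mhop with n='5', → 1874-07-02.
Now I run dial mhop with n='-2', and observe 1874-05-02.
Next I call dial lastday(): 1874-05-31.


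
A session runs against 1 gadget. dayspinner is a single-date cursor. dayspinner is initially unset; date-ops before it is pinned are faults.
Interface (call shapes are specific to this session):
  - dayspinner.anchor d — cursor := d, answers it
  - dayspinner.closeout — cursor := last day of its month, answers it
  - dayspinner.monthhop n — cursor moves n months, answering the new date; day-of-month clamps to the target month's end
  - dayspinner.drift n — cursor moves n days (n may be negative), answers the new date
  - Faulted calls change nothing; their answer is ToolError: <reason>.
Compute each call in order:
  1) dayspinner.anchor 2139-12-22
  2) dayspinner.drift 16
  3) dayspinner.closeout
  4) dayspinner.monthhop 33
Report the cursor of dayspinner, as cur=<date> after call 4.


[in] dayspinner.anchor d=2139-12-22
= 2139-12-22
[in] dayspinner.drift n=16
= 2140-01-07
[in] dayspinner.closeout
= 2140-01-31
[in] dayspinner.monthhop n=33
= 2142-10-31

Answer: cur=2142-10-31


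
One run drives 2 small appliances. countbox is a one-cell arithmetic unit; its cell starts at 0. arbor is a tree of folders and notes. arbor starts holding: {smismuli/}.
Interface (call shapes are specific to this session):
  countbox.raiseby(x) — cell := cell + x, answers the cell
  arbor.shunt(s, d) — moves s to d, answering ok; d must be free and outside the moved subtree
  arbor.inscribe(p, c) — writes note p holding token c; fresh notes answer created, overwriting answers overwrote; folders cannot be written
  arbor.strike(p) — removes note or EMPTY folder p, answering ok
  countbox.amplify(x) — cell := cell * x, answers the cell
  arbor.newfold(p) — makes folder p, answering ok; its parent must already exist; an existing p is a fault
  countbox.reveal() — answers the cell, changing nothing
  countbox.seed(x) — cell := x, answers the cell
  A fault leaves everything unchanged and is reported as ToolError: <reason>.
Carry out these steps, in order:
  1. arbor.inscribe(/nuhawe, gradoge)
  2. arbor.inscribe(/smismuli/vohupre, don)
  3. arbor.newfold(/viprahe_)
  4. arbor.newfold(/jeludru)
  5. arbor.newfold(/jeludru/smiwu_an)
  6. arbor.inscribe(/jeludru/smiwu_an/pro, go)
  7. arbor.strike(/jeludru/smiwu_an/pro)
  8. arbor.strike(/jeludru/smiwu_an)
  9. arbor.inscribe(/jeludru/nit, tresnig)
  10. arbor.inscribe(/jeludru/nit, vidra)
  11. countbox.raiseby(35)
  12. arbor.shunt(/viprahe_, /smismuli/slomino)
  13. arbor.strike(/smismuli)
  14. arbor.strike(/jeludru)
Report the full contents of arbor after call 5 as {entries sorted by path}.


-- 1. arbor.inscribe(p='/nuhawe', c='gradoge') : created
-- 2. arbor.inscribe(p='/smismuli/vohupre', c='don') : created
-- 3. arbor.newfold(p='/viprahe_') : ok
-- 4. arbor.newfold(p='/jeludru') : ok
-- 5. arbor.newfold(p='/jeludru/smiwu_an') : ok
-- 6. arbor.inscribe(p='/jeludru/smiwu_an/pro', c='go') : created
-- 7. arbor.strike(p='/jeludru/smiwu_an/pro') : ok
-- 8. arbor.strike(p='/jeludru/smiwu_an') : ok
-- 9. arbor.inscribe(p='/jeludru/nit', c='tresnig') : created
-- 10. arbor.inscribe(p='/jeludru/nit', c='vidra') : overwrote
-- 11. countbox.raiseby(x='35') : 35
-- 12. arbor.shunt(s='/viprahe_', d='/smismuli/slomino') : ok
-- 13. arbor.strike(p='/smismuli') : ToolError: not empty
-- 14. arbor.strike(p='/jeludru') : ToolError: not empty

Answer: {jeludru/, jeludru/smiwu_an/, nuhawe=gradoge, smismuli/, smismuli/vohupre=don, viprahe_/}


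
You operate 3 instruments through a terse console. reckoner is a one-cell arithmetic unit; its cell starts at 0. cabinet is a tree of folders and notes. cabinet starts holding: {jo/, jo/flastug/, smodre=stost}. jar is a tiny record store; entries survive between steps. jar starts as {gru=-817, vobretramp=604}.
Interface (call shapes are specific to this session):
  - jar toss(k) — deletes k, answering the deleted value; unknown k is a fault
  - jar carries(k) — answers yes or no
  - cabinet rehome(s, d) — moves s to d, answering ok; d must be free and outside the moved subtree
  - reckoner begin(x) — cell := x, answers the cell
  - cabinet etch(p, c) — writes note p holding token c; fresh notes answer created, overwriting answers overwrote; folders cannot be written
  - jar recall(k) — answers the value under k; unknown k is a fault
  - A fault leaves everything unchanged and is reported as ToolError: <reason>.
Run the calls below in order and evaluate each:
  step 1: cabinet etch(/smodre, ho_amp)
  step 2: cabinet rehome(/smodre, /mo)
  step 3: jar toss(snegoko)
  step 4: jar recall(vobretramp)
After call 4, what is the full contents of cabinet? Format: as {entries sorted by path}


;; cabinet etch(p→/smodre, c→ho_amp) -> overwrote
;; cabinet rehome(s→/smodre, d→/mo) -> ok
;; jar toss(k→snegoko) -> ToolError: no such key snegoko
;; jar recall(k→vobretramp) -> 604

Answer: {jo/, jo/flastug/, mo=ho_amp}


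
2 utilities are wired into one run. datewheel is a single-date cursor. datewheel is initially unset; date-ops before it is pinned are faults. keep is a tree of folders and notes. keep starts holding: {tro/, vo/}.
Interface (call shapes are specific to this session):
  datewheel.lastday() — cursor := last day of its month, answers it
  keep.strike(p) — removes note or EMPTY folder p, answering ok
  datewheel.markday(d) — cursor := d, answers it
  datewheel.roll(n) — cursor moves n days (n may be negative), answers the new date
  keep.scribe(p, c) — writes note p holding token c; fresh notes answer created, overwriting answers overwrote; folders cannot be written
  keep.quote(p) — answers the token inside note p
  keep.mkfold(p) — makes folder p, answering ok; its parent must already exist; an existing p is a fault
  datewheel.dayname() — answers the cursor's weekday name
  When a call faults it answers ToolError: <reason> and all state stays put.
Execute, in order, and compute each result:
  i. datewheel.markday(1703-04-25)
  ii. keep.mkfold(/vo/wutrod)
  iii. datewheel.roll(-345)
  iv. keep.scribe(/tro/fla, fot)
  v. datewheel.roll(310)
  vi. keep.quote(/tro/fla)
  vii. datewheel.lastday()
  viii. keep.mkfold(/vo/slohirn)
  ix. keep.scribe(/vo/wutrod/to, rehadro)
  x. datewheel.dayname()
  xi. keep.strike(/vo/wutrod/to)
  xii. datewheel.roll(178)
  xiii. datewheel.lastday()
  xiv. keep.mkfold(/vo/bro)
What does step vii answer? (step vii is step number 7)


> markday d='1703-04-25'
  1703-04-25
> mkfold p='/vo/wutrod'
  ok
> roll n='-345'
  1702-05-15
> scribe p='/tro/fla' c='fot'
  created
> roll n='310'
  1703-03-21
> quote p='/tro/fla'
  fot
> lastday
  1703-03-31
> mkfold p='/vo/slohirn'
  ok
> scribe p='/vo/wutrod/to' c='rehadro'
  created
> dayname
  Saturday
> strike p='/vo/wutrod/to'
  ok
> roll n='178'
  1703-09-25
> lastday
  1703-09-30
> mkfold p='/vo/bro'
  ok

Answer: 1703-03-31


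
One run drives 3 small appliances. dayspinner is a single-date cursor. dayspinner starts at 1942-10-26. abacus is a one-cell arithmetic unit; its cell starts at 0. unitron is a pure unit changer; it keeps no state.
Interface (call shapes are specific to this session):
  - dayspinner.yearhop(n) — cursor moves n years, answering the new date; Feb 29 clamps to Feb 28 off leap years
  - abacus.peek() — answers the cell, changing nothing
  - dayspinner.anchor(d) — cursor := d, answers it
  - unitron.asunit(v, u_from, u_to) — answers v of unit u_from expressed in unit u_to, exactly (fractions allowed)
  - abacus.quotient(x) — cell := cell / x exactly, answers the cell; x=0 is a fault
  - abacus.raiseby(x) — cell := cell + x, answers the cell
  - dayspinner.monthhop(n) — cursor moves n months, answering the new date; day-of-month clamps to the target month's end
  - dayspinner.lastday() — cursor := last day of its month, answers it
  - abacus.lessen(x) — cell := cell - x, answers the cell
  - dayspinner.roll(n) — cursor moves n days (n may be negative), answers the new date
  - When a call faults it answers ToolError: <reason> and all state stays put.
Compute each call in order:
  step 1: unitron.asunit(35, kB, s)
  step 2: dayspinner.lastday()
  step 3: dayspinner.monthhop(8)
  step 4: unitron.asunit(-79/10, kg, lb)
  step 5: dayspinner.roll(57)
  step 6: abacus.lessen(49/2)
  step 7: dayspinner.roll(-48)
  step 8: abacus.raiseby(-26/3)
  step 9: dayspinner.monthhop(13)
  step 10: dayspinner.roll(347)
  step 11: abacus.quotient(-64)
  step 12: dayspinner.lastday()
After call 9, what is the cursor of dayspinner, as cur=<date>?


Answer: cur=1944-08-09

Derivation:
I run unitron.asunit with v=35, u_from=kB, u_to=s, yielding ToolError: incompatible units.
I use dayspinner.lastday(), and get 1942-10-31.
I try dayspinner.monthhop with n=8, giving 1943-06-30.
Using unitron.asunit with v=-79/10, u_from=kg, u_to=lb, giving -790000000/45359237.
Next I call dayspinner.roll with n=57, giving 1943-08-26.
I call abacus.lessen with x=49/2, and observe -49/2.
I run dayspinner.roll with n=-48, and observe 1943-07-09.
I run abacus.raiseby with x=-26/3, and see -199/6.
Invoking dayspinner.monthhop with n=13, which returns 1944-08-09.
Using dayspinner.roll with n=347: 1945-07-22.
Next I call abacus.quotient with x=-64, and see 199/384.
I use dayspinner.lastday(), and observe 1945-07-31.


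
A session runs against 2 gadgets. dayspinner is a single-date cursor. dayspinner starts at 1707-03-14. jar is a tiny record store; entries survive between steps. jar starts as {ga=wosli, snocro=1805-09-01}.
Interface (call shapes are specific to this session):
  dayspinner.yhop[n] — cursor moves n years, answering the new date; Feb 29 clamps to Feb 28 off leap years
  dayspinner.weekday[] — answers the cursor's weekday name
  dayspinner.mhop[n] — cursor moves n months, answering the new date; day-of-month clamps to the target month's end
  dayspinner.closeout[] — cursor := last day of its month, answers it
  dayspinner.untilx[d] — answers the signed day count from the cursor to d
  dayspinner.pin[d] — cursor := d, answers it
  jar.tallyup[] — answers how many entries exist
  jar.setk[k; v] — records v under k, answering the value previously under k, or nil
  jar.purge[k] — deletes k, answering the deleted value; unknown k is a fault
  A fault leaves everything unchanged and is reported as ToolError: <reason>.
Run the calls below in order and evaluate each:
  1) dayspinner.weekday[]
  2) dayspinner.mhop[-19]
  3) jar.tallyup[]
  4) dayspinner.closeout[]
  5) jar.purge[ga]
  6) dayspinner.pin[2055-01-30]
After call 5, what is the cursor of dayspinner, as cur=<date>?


> weekday
  Monday
> mhop -19
  1705-08-14
> tallyup
  2
> closeout
  1705-08-31
> purge ga
  wosli
> pin 2055-01-30
  2055-01-30

Answer: cur=1705-08-31


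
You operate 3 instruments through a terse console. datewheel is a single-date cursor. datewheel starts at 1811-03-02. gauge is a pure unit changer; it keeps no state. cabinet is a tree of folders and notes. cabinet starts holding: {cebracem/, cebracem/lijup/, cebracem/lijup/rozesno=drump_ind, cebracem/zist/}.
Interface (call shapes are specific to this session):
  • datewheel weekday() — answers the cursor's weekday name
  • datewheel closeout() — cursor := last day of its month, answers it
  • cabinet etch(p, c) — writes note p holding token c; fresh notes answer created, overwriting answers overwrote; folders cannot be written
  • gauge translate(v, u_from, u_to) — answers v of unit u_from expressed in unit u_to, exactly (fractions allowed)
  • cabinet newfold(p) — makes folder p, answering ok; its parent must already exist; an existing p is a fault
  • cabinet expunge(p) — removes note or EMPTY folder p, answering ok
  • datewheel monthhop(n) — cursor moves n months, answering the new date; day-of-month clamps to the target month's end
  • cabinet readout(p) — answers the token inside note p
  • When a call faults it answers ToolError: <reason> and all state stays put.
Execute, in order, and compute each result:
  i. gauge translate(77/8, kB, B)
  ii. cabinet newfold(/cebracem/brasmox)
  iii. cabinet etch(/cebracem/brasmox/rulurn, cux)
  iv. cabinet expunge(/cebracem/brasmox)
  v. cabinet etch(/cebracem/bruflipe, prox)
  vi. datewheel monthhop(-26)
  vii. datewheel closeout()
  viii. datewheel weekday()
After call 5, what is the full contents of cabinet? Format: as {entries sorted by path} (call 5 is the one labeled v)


→ gauge translate(v='77/8', u_from='kB', u_to='B')
← 9625
→ cabinet newfold(p='/cebracem/brasmox')
← ok
→ cabinet etch(p='/cebracem/brasmox/rulurn', c='cux')
← created
→ cabinet expunge(p='/cebracem/brasmox')
← ToolError: not empty
→ cabinet etch(p='/cebracem/bruflipe', c='prox')
← created
→ datewheel monthhop(n='-26')
← 1809-01-02
→ datewheel closeout()
← 1809-01-31
→ datewheel weekday()
← Tuesday

Answer: {cebracem/, cebracem/brasmox/, cebracem/brasmox/rulurn=cux, cebracem/bruflipe=prox, cebracem/lijup/, cebracem/lijup/rozesno=drump_ind, cebracem/zist/}


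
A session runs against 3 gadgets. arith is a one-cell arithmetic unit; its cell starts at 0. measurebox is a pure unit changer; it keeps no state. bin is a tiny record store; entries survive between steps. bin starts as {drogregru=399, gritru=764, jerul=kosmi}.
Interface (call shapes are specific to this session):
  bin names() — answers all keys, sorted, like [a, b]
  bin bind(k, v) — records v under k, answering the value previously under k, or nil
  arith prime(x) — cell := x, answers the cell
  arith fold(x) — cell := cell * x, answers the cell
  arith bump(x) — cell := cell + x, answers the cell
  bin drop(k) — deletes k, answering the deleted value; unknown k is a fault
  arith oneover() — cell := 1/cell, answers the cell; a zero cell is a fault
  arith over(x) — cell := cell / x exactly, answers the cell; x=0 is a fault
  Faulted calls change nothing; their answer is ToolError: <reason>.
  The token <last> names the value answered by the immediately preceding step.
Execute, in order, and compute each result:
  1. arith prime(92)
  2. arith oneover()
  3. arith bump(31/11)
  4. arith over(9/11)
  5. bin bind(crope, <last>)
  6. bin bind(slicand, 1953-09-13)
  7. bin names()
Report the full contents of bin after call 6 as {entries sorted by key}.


Answer: {crope=2863/828, drogregru=399, gritru=764, jerul=kosmi, slicand=1953-09-13}

Derivation:
Next I call arith prime with x→92, — result: 92.
Invoking arith oneover(), which returns 1/92.
Invoking arith bump with x→31/11, yielding 2863/1012.
Then arith over with x→9/11, and observe 2863/828.
Calling bin bind with k→crope, v→<last>, and observe nil.
Invoking bin bind with k→slicand, v→1953-09-13, giving nil.
I run bin names, yielding [crope, drogregru, gritru, jerul, slicand].
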